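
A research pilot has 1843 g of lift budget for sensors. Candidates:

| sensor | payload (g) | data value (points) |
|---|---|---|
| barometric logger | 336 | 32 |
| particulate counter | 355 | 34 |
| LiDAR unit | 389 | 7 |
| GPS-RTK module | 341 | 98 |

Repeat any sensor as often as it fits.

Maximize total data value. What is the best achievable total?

Density check — GPS-RTK module 0.29, particulate counter 0.10, barometric logger 0.10 are the best per g.
Best packing: 5×GPS-RTK module — 1705 g, 490 total.
Nothing else within 1843 g beats 490.

490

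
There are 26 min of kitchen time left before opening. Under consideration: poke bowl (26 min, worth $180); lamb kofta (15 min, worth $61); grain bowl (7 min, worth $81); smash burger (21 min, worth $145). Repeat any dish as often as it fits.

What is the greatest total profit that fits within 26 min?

Taking 3×grain bowl: 21 min used, 243 in profit.
No other feasible combination exceeds 243.

243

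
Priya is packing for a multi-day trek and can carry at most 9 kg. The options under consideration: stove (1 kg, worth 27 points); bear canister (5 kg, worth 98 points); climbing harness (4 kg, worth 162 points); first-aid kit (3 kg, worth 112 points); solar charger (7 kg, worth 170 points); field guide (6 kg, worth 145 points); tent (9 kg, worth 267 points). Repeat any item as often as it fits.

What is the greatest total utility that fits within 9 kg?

Taking stove + 2×climbing harness: 9 kg used, 351 in utility.
Nothing else within 9 kg beats 351.

351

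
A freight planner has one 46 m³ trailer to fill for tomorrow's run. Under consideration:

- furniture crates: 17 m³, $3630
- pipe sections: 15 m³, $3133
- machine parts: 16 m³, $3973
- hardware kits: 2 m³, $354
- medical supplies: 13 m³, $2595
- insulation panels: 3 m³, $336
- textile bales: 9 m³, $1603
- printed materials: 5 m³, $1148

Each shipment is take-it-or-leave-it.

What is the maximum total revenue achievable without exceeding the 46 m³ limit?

By revenue per m³: machine parts 248.31, printed materials 229.60, furniture crates 213.53 lead.
The ratio heuristic lands on furniture crates + machine parts + hardware kits + insulation panels + printed materials (9441) but leaves 3 m³ idle.
Replace hardware kits and insulation panels and printed materials with medical supplies: the trade gains 757 net, giving 10198 at 46 m³.
An exhaustive check of the 256 subsets confirms 10198.

10198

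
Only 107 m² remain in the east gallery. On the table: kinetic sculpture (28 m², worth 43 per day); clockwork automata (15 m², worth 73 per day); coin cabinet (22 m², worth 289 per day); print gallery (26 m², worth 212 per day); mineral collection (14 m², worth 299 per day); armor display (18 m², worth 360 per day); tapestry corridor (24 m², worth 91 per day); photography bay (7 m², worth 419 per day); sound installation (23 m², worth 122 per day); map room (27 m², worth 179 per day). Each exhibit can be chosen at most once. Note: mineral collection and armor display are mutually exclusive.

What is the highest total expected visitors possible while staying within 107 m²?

1459

Taking coin cabinet + print gallery + armor display + photography bay + map room: 100 m² used, 1459 in expected visitors.
Nothing else feasible within 107 m² beats 1459.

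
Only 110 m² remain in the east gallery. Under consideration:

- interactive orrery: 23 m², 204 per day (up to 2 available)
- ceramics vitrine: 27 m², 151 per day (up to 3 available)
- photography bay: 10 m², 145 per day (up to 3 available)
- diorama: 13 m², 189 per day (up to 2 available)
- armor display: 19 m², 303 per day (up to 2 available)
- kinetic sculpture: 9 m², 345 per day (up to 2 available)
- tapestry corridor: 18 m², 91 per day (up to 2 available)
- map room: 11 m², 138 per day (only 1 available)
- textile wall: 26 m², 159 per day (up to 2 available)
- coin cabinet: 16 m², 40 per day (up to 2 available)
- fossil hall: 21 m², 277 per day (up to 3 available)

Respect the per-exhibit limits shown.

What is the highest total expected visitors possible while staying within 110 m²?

Density check — kinetic sculpture 38.33, armor display 15.95, diorama 14.54, photography bay 14.50 are the best per m².
A density-first pass picks 2×photography bay + 2×diorama + 2×armor display + 2×kinetic sculpture — 1964 at 102 m².
The 13 m² tied up in diorama is better spent on photography bay + map room — total rises to 2058 (110 m²).
Every other selection either busts 110 m² or exceeds an availability limit or fails to beat 2058.

2058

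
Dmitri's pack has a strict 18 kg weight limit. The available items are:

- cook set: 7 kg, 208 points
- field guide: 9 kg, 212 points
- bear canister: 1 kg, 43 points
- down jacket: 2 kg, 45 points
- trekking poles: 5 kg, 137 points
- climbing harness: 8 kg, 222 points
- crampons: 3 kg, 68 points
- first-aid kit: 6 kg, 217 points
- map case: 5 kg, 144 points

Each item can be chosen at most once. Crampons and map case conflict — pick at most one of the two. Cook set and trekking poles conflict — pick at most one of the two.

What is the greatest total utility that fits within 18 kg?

569

Ranking by ratio (utility/kg): bear canister 43.00, first-aid kit 36.17, cook set 29.71, map case 28.80.
Greedy by ratio would take cook set + bear canister + crampons + first-aid kit: 17 kg used, total 536.
Replace bear canister and crampons with map case: the trade gains 33 net, giving 569 at 18 kg.
An exhaustive check of the 512 subsets confirms 569.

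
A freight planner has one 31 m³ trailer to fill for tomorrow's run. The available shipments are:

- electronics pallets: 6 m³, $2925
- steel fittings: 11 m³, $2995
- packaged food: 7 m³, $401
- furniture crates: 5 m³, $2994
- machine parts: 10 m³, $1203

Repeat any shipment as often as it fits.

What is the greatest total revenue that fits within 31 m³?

17964

By revenue per m³: furniture crates 598.80, electronics pallets 487.50, steel fittings 272.27, machine parts 120.30 lead.
Best packing: 6×furniture crates — 30 m³, 17964 total.
Every other selection either busts 31 m³ or fails to beat 17964.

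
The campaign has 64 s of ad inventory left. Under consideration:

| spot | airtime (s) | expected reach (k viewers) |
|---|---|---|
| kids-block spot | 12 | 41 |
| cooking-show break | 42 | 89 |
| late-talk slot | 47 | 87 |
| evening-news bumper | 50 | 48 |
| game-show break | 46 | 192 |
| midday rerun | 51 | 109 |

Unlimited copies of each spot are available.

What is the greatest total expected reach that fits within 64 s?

Best packing: kids-block spot + game-show break — 58 s, 233 total.
The spare 6 s is too small for any remaining spot, and no exchange beats 233.

233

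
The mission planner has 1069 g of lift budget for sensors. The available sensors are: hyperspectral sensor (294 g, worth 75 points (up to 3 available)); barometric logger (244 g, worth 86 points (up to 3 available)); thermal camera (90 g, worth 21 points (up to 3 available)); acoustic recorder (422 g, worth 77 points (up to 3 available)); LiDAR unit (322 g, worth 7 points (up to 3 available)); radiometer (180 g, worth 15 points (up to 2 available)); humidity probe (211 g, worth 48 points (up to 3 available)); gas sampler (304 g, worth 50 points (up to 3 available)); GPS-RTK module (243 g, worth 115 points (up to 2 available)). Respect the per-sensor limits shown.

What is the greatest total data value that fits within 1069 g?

423

Ranking by ratio (data value/g): GPS-RTK module 0.47, barometric logger 0.35, hyperspectral sensor 0.26, thermal camera 0.23.
The ratio ordering already packs tightly: 2×barometric logger + thermal camera + 2×GPS-RTK module, 1064 g, 423.
That's the maximum — no swap from here does better than 423.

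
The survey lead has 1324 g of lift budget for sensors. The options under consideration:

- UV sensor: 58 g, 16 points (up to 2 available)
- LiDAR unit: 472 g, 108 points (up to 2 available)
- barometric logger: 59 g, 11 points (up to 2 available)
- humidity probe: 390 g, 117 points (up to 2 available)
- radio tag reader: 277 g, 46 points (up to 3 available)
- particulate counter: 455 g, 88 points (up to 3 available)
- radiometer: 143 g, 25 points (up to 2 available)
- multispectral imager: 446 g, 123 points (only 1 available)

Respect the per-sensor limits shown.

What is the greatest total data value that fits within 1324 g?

Taking the top-ratio sensors first gives 2×UV sensor + 2×barometric logger + 2×humidity probe + 2×radiometer for 338 (1300 g).
The 462 g tied up in UV sensor and 2×barometric logger and 2×radiometer is better spent on multispectral imager — total rises to 373 (1284 g).
No other feasible combination exceeds 373.

373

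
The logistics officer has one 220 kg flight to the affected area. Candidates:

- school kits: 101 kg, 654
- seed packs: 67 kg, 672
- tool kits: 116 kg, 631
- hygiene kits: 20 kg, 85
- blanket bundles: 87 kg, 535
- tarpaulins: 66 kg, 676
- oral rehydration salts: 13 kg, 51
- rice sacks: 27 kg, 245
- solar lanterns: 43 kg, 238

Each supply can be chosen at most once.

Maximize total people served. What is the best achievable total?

1883

Filling by ratio: seed packs + tarpaulins + oral rehydration salts + rice sacks + solar lanterns for 1882, with 4 kg left unused.
Dropping oral rehydration salts and rice sacks and solar lanterns frees 83 kg; slotting in blanket bundles (87 kg) lifts the total to 1883 at 220 kg.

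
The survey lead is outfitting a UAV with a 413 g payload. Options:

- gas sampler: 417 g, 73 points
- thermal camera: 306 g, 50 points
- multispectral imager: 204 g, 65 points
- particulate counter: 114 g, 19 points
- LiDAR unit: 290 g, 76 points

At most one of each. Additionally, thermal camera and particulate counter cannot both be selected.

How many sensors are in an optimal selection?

2

Optimal total is 95.
One optimal bundle: particulate counter + LiDAR unit (404 g).
All optima have 2 sensors.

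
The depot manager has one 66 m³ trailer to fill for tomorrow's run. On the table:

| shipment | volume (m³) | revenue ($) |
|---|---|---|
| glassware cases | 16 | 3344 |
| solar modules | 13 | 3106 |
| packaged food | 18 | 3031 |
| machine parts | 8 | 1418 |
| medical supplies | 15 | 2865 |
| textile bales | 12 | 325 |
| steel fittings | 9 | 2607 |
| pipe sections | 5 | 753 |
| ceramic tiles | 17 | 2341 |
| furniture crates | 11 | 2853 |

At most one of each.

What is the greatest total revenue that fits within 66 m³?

14775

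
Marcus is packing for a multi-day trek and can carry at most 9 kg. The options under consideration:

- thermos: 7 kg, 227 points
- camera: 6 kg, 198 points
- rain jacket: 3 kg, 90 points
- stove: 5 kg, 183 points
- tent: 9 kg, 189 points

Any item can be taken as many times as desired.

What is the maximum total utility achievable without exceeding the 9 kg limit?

288

Taking the top-ratio items first gives rain jacket + stove for 273 (8 kg).
Dropping stove frees 5 kg; slotting in camera (6 kg) lifts the total to 288 at 9 kg.
That's the maximum — no swap from here does better than 288.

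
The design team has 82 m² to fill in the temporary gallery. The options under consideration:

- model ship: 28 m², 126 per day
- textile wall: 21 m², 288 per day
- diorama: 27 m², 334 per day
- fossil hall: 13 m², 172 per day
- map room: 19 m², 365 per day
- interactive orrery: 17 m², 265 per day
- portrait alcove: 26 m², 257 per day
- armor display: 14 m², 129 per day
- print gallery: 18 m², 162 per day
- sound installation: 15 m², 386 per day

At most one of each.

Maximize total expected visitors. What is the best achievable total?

The ratio heuristic lands on textile wall + map room + interactive orrery + sound installation (1304) but leaves 10 m² idle.
The 17 m² tied up in interactive orrery is better spent on diorama — total rises to 1373 (82 m²).
An exhaustive check of the 1024 subsets confirms 1373.

1373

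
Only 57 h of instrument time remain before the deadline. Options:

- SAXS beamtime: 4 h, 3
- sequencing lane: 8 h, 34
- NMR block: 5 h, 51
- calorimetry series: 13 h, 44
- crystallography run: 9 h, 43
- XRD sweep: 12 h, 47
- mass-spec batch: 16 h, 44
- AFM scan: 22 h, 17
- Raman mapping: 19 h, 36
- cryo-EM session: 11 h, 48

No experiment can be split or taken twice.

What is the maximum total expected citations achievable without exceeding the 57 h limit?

236

The ratio heuristic lands on SAXS beamtime + sequencing lane + NMR block + crystallography run + XRD sweep + cryo-EM session (226) but leaves 8 h idle.
Replace sequencing lane with calorimetry series: the trade gains 10 net, giving 236 at 54 h.
SAXS beamtime + NMR block + crystallography run + XRD sweep + mass-spec batch + cryo-EM session matches that 236 at 57 h; no feasible combination exceeds it.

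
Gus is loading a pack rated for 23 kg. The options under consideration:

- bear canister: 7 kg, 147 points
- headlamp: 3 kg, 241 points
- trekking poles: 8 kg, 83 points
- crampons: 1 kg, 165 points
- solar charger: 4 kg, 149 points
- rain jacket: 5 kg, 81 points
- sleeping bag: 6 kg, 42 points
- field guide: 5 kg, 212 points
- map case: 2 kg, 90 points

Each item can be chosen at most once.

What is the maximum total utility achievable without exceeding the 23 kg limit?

1004

By utility per kg: crampons 165.00, headlamp 80.33, map case 45.00 lead.
Taking bear canister + headlamp + crampons + solar charger + field guide + map case: 22 kg used, 1004 in utility.
Runner-up headlamp + trekking poles + crampons + solar charger + field guide + map case tops out at 940.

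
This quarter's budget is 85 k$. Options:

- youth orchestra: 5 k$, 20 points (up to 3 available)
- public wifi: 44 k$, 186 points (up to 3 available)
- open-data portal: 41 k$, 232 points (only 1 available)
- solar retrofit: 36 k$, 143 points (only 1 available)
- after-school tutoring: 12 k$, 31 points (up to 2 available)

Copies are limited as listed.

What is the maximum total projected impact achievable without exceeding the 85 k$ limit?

Ranking by ratio (projected impact/k$): open-data portal 5.66, public wifi 4.23, youth orchestra 4.00, solar retrofit 3.97.
Public wifi + open-data portal uses 85 of the 85 k$ and totals 418.
No other feasible combination exceeds 418.

418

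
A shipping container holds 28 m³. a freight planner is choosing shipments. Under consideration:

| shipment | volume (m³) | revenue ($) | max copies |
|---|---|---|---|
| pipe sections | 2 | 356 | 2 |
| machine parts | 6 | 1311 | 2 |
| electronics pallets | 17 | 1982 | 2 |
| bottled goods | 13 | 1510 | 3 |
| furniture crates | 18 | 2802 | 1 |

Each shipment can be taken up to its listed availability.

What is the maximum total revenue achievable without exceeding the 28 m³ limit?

Ranking by ratio (revenue/m³): machine parts 218.50, pipe sections 178.00, furniture crates 155.67.
The ratio heuristic lands on 2×pipe sections + 2×machine parts (3334) but leaves 12 m³ idle.
Replace machine parts with furniture crates: the trade gains 1491 net, giving 4825 at 28 m³.
Every other selection either busts 28 m³ or exceeds an availability limit or fails to beat 4825.

4825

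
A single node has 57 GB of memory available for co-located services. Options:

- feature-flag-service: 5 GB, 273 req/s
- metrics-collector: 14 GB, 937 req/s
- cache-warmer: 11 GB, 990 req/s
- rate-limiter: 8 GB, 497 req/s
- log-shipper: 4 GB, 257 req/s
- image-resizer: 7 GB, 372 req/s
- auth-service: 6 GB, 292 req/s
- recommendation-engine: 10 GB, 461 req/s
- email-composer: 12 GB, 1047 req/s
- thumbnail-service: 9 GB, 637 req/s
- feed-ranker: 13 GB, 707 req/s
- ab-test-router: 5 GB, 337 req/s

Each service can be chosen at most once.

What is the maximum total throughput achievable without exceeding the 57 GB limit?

By throughput per GB: cache-warmer 90.00, email-composer 87.25, thumbnail-service 70.78, ab-test-router 67.40 lead.
The ratio heuristic lands on metrics-collector + cache-warmer + log-shipper + email-composer + thumbnail-service + ab-test-router (4205) but leaves 2 GB idle.
The 5 GB tied up in ab-test-router is better spent on image-resizer — total rises to 4240 (57 GB).
No other feasible combination exceeds 4240.

4240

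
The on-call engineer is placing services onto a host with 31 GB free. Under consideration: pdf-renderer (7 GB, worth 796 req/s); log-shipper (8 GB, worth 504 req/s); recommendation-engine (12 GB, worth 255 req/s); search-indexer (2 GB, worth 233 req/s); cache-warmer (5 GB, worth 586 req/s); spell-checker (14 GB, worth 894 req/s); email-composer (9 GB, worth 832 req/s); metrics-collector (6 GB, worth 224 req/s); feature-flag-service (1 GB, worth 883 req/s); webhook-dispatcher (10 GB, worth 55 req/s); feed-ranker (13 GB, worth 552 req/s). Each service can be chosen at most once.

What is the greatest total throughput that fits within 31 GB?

3601

The ratio heuristic lands on pdf-renderer + search-indexer + cache-warmer + email-composer + metrics-collector + feature-flag-service (3554) but leaves 1 GB idle.
Dropping search-indexer and metrics-collector frees 8 GB; slotting in log-shipper (8 GB) lifts the total to 3601 at 30 GB.
The closest alternative, pdf-renderer + search-indexer + cache-warmer + email-composer + metrics-collector + feature-flag-service, reaches only 3554.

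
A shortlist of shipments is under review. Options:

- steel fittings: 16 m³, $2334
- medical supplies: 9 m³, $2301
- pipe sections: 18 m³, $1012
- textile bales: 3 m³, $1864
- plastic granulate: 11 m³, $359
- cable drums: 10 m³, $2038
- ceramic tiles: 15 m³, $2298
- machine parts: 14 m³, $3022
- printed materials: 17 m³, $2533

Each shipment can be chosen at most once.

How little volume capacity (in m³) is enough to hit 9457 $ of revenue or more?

Minimise m³ subject to total revenue ≥ 9457.
medical supplies + textile bales + ceramic tiles + machine parts reaches 9485 using 41 m³.
Below 41 m³ the best achievable stays under 9457.

41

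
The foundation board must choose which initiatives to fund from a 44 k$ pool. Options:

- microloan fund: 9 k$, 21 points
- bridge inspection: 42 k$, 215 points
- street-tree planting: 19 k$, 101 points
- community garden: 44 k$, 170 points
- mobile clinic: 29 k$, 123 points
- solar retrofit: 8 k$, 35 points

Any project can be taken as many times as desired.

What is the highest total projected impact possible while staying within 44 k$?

215

Ranking by ratio (projected impact/k$): street-tree planting 5.32, bridge inspection 5.12, solar retrofit 4.38, mobile clinic 4.24.
The ratio heuristic lands on 2×street-tree planting (202) but leaves 6 k$ idle.
Replace 2×street-tree planting with bridge inspection: the trade gains 13 net, giving 215 at 42 k$.
Every other selection either busts 44 k$ or fails to beat 215.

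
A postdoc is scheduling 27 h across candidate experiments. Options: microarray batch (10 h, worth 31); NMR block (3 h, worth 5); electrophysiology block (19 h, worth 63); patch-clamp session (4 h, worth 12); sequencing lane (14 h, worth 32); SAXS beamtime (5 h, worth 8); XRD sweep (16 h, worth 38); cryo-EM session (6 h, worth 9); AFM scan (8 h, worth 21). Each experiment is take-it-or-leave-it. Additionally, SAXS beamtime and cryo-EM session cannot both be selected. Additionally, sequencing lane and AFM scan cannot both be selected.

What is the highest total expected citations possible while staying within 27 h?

The ratio heuristic lands on NMR block + electrophysiology block + patch-clamp session (80) but leaves 1 h idle.
The 7 h tied up in NMR block and patch-clamp session is better spent on AFM scan — total rises to 84 (27 h).
Next best is NMR block + electrophysiology block + patch-clamp session at 80 (26 h) — short by 4.

84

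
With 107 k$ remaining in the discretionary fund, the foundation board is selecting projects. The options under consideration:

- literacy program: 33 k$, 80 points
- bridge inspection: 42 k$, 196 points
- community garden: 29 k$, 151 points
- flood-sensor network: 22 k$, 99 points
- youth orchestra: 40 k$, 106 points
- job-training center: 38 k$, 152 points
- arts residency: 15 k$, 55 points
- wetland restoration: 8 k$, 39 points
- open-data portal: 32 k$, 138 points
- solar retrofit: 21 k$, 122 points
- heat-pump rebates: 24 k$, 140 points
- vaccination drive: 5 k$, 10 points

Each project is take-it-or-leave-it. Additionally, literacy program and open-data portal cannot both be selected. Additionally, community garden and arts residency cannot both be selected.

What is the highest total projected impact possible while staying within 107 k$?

551

Community garden + flood-sensor network + wetland restoration + solar retrofit + heat-pump rebates uses 104 of the 107 k$ and totals 551.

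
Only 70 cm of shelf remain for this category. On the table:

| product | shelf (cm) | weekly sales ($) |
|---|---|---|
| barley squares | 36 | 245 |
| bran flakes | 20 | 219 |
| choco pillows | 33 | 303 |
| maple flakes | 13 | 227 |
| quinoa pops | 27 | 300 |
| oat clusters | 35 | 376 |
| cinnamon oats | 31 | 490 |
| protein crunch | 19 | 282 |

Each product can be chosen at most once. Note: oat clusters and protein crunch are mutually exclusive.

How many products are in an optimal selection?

3

Optimal total is 999.
One optimal bundle: maple flakes + cinnamon oats + protein crunch (63 cm).
Any selection reaching 999 contains exactly 3 products.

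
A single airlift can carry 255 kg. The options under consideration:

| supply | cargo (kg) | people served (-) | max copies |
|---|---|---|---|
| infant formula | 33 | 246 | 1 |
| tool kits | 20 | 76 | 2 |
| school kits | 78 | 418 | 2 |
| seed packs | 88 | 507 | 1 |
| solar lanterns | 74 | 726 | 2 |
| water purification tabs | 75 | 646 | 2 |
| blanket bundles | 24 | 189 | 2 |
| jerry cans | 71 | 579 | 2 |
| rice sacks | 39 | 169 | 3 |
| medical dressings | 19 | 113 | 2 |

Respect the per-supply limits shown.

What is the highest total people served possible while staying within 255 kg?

2287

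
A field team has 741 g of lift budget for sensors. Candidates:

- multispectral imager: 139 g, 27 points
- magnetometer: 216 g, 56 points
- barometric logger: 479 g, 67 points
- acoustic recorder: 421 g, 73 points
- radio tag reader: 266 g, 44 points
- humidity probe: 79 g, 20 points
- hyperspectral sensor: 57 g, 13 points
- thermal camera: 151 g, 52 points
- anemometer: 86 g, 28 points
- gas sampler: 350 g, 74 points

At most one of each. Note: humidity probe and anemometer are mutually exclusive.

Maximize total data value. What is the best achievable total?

Magnetometer + thermal camera + gas sampler uses 717 of the 741 g and totals 182.
Runner-up multispectral imager + thermal camera + anemometer + gas sampler tops out at 181.

182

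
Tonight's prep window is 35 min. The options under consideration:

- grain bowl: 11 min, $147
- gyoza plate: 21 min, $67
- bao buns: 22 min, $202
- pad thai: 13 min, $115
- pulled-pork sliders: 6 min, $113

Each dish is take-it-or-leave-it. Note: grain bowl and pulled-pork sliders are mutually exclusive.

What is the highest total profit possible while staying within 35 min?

349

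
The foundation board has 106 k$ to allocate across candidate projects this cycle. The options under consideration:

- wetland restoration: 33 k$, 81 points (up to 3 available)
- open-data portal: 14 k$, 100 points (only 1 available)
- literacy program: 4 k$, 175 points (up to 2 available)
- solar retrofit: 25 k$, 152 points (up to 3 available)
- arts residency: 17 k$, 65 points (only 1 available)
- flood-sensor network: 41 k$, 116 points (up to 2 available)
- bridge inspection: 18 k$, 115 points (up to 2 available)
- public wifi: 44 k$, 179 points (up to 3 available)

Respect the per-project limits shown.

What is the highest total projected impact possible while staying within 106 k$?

921

Filling by ratio: open-data portal + 2×literacy program + solar retrofit + arts residency + 2×bridge inspection for 897, with 6 k$ left unused.
The 49 k$ tied up in open-data portal and arts residency and bridge inspection is better spent on 2×solar retrofit — total rises to 921 (101 k$).
Nothing else within 106 k$ beats 921.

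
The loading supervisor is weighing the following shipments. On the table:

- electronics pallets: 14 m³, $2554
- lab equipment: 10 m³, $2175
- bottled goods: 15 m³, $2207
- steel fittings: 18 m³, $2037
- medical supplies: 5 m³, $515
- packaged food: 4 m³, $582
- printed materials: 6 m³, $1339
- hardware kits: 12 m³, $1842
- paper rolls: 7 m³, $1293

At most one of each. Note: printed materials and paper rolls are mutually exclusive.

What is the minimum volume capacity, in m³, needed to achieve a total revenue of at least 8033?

45

Minimise m³ subject to total revenue ≥ 8033.
electronics pallets + lab equipment + bottled goods + printed materials reaches 8275 using 45 m³.
Any bundle with less than 45 m³ falls short of 8033.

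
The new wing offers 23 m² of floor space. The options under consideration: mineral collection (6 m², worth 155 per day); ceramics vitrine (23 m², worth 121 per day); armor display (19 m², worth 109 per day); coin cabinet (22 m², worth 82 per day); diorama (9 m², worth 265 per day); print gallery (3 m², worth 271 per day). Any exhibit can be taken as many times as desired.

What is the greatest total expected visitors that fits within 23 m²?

1897

The ratio ordering already packs tightly: 7×print gallery, 21 m², 1897.
Nothing else within 23 m² beats 1897.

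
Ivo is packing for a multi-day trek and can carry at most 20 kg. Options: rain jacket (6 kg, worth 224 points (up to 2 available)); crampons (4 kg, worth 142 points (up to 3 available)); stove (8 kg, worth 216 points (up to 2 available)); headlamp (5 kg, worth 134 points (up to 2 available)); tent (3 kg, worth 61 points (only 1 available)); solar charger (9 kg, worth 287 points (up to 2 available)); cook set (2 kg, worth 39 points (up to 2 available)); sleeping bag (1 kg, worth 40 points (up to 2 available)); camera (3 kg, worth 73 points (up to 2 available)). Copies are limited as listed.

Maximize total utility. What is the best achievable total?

By utility per kg: sleeping bag 40.00, rain jacket 37.33, crampons 35.50, solar charger 31.89 lead.
A density-first pass picks 2×rain jacket + crampons + cook set + 2×sleeping bag — 709 at 20 kg.
Dropping cook set and 2×sleeping bag frees 4 kg; slotting in crampons (4 kg) lifts the total to 732 at 20 kg.

732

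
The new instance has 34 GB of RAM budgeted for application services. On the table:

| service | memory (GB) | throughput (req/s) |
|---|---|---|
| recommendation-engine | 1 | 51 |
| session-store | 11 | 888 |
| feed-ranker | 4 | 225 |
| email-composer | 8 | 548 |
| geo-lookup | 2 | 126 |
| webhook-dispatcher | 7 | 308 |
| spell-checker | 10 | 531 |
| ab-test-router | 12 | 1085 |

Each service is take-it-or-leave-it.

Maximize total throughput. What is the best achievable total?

2698

Best packing: recommendation-engine + session-store + email-composer + geo-lookup + ab-test-router — 34 GB, 2698 total.
The closest alternative, session-store + email-composer + geo-lookup + ab-test-router, reaches only 2647.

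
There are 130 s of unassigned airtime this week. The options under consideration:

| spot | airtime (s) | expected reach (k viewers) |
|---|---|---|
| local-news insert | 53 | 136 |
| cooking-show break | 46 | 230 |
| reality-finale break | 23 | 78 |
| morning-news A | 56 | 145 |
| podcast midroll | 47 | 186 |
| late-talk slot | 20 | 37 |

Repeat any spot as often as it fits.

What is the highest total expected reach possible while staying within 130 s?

The ratio ordering already packs tightly: 2×cooking-show break + reality-finale break, 115 s, 538.

538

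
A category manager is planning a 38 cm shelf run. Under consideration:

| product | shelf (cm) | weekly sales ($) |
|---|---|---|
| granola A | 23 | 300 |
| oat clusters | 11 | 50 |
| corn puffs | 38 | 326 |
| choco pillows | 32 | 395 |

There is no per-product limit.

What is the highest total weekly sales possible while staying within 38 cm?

Ranking by ratio (weekly sales/cm): granola A 13.04, choco pillows 12.34, corn puffs 8.58.
Greedy by ratio would take granola A + oat clusters: 34 cm used, total 350.
The 34 cm tied up in granola A and oat clusters is better spent on choco pillows — total rises to 395 (32 cm).
The spare 6 cm is too small for any remaining product, and no exchange beats 395.

395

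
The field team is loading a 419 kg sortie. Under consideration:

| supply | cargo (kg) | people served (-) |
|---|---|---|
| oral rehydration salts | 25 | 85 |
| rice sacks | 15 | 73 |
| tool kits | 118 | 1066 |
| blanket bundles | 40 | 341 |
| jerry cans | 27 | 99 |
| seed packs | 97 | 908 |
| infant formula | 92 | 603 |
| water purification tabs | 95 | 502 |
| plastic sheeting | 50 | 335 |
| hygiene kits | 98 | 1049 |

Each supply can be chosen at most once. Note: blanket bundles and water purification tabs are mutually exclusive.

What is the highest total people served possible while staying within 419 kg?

3772

Best packing: rice sacks + tool kits + blanket bundles + seed packs + plastic sheeting + hygiene kits — 418 kg, 3772 total.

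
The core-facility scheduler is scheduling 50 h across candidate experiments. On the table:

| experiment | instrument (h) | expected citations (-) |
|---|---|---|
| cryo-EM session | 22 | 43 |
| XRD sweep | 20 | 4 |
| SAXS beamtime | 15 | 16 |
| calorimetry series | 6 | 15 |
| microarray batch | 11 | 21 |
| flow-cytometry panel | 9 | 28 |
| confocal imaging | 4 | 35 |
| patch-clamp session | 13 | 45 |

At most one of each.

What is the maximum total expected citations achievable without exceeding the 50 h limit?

151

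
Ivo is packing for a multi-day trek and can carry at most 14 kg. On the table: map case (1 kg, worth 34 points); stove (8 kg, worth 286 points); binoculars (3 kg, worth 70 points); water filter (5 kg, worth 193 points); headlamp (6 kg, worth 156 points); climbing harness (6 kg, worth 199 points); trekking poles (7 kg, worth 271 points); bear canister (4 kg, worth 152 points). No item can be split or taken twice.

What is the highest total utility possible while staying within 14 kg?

513

Ranking by ratio (utility/kg): trekking poles 38.71, water filter 38.60, bear canister 38.00.
The ratio heuristic lands on map case + water filter + trekking poles (498) but leaves 1 kg idle.
The 7 kg tied up in trekking poles is better spent on stove — total rises to 513 (14 kg).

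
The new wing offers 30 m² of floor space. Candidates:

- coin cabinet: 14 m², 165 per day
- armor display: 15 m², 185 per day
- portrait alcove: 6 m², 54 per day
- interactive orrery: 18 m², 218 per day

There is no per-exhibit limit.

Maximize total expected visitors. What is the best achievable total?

370

By expected visitors per m²: armor display 12.33, interactive orrery 12.11, coin cabinet 11.79 lead.
2×armor display uses 30 of the 30 m² and totals 370.
Every other selection either busts 30 m² or fails to beat 370.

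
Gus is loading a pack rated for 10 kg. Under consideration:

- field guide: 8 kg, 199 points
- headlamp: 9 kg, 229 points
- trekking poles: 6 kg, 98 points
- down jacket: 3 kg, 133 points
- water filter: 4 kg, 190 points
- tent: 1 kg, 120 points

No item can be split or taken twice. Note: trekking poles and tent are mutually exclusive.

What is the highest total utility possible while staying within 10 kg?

443

By utility per kg: tent 120.00, water filter 47.50, down jacket 44.33, headlamp 25.44 lead.
Best packing: down jacket + water filter + tent — 8 kg, 443 total.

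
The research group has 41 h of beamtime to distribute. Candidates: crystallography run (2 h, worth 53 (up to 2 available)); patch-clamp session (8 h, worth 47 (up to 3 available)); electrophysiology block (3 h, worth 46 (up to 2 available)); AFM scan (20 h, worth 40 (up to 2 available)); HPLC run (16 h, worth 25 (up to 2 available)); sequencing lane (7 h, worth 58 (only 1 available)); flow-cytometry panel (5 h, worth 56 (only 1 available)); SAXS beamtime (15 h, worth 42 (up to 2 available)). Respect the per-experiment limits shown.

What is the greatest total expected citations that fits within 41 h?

406

Best packing: 2×crystallography run + 2×patch-clamp session + 2×electrophysiology block + sequencing lane + flow-cytometry panel — 38 h, 406 total.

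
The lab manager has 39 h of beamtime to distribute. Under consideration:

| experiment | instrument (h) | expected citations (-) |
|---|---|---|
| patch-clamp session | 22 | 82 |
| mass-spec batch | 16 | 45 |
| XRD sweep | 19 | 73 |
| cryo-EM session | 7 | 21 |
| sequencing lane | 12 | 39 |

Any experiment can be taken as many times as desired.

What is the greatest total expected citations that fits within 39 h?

146

Taking 2×XRD sweep: 38 h used, 146 in expected citations.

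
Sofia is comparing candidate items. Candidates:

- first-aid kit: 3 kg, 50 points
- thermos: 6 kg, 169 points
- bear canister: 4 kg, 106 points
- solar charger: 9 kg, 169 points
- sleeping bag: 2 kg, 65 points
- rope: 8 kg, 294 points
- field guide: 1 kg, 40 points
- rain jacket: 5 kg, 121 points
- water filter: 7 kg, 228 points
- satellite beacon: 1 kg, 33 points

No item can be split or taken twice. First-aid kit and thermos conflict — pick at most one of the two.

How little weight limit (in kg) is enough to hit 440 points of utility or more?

Minimise kg subject to total utility ≥ 440.
bear canister + rope + field guide reaches 440 using 13 kg.
Below 13 kg the best achievable stays under 440.

13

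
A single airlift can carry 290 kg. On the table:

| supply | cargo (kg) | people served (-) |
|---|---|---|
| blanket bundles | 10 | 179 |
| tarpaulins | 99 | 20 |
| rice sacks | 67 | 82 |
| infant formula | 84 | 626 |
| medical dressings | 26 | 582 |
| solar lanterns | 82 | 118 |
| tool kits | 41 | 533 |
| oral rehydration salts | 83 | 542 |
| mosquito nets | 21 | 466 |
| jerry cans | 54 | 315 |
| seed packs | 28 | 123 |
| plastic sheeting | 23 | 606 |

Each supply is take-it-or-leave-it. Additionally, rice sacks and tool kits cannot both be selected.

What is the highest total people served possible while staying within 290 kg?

Best packing: blanket bundles + infant formula + medical dressings + tool kits + oral rehydration salts + mosquito nets + plastic sheeting — 288 kg, 3534 total.
Nothing else feasible within 290 kg beats 3534.

3534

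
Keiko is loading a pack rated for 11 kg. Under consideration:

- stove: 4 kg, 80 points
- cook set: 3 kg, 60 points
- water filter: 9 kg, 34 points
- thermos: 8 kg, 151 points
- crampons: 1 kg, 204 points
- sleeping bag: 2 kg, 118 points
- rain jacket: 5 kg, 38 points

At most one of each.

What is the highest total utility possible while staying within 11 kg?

Filling by ratio: stove + cook set + crampons + sleeping bag for 462, with 1 kg left unused.
Replace stove and cook set with thermos: the trade gains 11 net, giving 473 at 11 kg.
No other feasible combination exceeds 473.

473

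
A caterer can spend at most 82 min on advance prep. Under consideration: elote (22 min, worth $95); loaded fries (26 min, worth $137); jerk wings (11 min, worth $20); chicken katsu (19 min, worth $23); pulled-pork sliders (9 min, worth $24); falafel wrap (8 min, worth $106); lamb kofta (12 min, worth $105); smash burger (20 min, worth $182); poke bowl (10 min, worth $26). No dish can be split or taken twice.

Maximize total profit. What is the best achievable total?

556

Taking the top-ratio dishes first gives loaded fries + pulled-pork sliders + falafel wrap + lamb kofta + smash burger for 554 (75 min).
The 9 min tied up in pulled-pork sliders is better spent on poke bowl — total rises to 556 (76 min).
An exhaustive check of the 512 subsets confirms 556.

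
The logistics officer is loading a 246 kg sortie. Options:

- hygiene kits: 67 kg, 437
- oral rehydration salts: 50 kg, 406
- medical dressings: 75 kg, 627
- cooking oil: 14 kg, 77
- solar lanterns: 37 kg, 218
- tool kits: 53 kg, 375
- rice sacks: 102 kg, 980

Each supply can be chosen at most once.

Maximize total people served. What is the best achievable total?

2090

The ratio ordering already packs tightly: oral rehydration salts + medical dressings + cooking oil + rice sacks, 241 kg, 2090.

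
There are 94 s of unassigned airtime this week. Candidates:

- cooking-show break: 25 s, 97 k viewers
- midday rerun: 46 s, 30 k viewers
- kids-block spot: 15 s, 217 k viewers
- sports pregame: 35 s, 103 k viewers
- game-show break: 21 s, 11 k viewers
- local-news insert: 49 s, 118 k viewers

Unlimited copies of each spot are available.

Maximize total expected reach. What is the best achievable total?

1302

Density check — kids-block spot 14.47, cooking-show break 3.88, sports pregame 2.94 are the best per s.
Taking 6×kids-block spot: 90 s used, 1302 in expected reach.
The spare 4 s is too small for any remaining spot, and no exchange beats 1302.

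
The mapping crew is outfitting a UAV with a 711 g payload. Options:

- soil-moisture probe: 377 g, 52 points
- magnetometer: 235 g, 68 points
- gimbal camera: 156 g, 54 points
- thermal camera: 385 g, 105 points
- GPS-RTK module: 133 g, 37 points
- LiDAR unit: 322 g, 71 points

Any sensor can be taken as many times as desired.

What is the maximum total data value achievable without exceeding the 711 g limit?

230

Taking the top-ratio sensors first gives 4×gimbal camera for 216 (624 g).
Replace gimbal camera with magnetometer: the trade gains 14 net, giving 230 at 703 g.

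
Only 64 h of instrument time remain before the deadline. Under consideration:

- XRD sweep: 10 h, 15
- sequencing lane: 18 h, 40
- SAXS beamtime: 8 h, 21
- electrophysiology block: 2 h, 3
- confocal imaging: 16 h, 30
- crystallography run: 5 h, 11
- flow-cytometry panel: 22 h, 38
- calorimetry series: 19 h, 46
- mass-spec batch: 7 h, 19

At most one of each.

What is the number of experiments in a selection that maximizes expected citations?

Best achievable expected citations is 144.
One optimal bundle: XRD sweep + sequencing lane + SAXS beamtime + electrophysiology block + calorimetry series + mass-spec batch (64 h).
All optima have 6 experiments.

6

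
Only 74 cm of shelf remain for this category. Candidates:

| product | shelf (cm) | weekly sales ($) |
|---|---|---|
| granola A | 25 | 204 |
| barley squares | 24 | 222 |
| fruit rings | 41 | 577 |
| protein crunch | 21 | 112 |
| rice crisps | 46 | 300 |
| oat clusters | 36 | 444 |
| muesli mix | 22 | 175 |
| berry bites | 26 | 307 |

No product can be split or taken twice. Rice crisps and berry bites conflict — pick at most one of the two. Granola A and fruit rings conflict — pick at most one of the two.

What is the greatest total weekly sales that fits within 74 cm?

884

The ratio ordering already packs tightly: fruit rings + berry bites, 67 cm, 884.
Next best is barley squares + fruit rings at 799 (65 cm) — short by 85.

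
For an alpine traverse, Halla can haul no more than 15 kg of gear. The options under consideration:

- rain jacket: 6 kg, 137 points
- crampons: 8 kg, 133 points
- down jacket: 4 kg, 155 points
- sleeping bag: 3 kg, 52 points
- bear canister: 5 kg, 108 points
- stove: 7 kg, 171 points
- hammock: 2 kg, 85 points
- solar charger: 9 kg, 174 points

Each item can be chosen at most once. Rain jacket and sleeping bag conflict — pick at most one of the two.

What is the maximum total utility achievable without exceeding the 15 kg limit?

Greedy by ratio would take down jacket + stove + hammock: 13 kg used, total 411.
Replace stove with solar charger: the trade gains 3 net, giving 414 at 15 kg.

414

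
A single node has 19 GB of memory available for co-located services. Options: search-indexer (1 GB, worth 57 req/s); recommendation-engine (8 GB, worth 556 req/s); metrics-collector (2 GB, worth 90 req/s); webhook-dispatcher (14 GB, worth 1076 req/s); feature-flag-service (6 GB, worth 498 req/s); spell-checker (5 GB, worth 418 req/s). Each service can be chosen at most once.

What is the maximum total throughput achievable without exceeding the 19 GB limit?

1494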